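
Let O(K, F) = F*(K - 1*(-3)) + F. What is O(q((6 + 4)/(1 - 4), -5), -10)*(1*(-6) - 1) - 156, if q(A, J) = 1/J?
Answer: 110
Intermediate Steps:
O(K, F) = F + F*(3 + K) (O(K, F) = F*(K + 3) + F = F*(3 + K) + F = F + F*(3 + K))
O(q((6 + 4)/(1 - 4), -5), -10)*(1*(-6) - 1) - 156 = (-10*(4 + 1/(-5)))*(1*(-6) - 1) - 156 = (-10*(4 - ⅕))*(-6 - 1) - 156 = -10*19/5*(-7) - 156 = -38*(-7) - 156 = 266 - 156 = 110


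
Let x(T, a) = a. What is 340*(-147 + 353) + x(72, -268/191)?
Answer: 13377372/191 ≈ 70039.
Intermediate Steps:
340*(-147 + 353) + x(72, -268/191) = 340*(-147 + 353) - 268/191 = 340*206 - 268*1/191 = 70040 - 268/191 = 13377372/191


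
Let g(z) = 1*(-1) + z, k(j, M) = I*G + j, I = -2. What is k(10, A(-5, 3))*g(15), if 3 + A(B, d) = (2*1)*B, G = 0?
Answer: 140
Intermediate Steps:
A(B, d) = -3 + 2*B (A(B, d) = -3 + (2*1)*B = -3 + 2*B)
k(j, M) = j (k(j, M) = -2*0 + j = 0 + j = j)
g(z) = -1 + z
k(10, A(-5, 3))*g(15) = 10*(-1 + 15) = 10*14 = 140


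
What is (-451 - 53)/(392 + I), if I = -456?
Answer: 63/8 ≈ 7.8750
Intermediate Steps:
(-451 - 53)/(392 + I) = (-451 - 53)/(392 - 456) = -504/(-64) = -504*(-1/64) = 63/8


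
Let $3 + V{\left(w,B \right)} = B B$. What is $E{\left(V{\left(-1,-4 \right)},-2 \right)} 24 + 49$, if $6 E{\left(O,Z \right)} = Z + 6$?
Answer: $65$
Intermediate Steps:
$V{\left(w,B \right)} = -3 + B^{2}$ ($V{\left(w,B \right)} = -3 + B B = -3 + B^{2}$)
$E{\left(O,Z \right)} = 1 + \frac{Z}{6}$ ($E{\left(O,Z \right)} = \frac{Z + 6}{6} = \frac{6 + Z}{6} = 1 + \frac{Z}{6}$)
$E{\left(V{\left(-1,-4 \right)},-2 \right)} 24 + 49 = \left(1 + \frac{1}{6} \left(-2\right)\right) 24 + 49 = \left(1 - \frac{1}{3}\right) 24 + 49 = \frac{2}{3} \cdot 24 + 49 = 16 + 49 = 65$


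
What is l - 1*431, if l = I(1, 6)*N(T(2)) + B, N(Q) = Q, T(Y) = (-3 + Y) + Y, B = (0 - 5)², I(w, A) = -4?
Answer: -410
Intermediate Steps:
B = 25 (B = (-5)² = 25)
T(Y) = -3 + 2*Y
l = 21 (l = -4*(-3 + 2*2) + 25 = -4*(-3 + 4) + 25 = -4*1 + 25 = -4 + 25 = 21)
l - 1*431 = 21 - 1*431 = 21 - 431 = -410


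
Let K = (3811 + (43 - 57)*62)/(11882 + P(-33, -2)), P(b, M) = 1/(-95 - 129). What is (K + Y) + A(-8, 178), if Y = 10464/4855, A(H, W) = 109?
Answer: 479846385671/4307302595 ≈ 111.40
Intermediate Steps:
P(b, M) = -1/224 (P(b, M) = 1/(-224) = -1/224)
Y = 10464/4855 (Y = 10464*(1/4855) = 10464/4855 ≈ 2.1553)
K = 219744/887189 (K = (3811 + (43 - 57)*62)/(11882 - 1/224) = (3811 - 14*62)/(2661567/224) = (3811 - 868)*(224/2661567) = 2943*(224/2661567) = 219744/887189 ≈ 0.24769)
(K + Y) + A(-8, 178) = (219744/887189 + 10464/4855) + 109 = 10350402816/4307302595 + 109 = 479846385671/4307302595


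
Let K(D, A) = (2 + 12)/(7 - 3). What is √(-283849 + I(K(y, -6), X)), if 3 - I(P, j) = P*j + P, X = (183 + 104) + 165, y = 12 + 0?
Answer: I*√1141726/2 ≈ 534.26*I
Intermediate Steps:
y = 12
K(D, A) = 7/2 (K(D, A) = 14/4 = 14*(¼) = 7/2)
X = 452 (X = 287 + 165 = 452)
I(P, j) = 3 - P - P*j (I(P, j) = 3 - (P*j + P) = 3 - (P + P*j) = 3 + (-P - P*j) = 3 - P - P*j)
√(-283849 + I(K(y, -6), X)) = √(-283849 + (3 - 1*7/2 - 1*7/2*452)) = √(-283849 + (3 - 7/2 - 1582)) = √(-283849 - 3165/2) = √(-570863/2) = I*√1141726/2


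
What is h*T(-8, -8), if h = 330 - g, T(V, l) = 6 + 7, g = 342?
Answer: -156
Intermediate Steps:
T(V, l) = 13
h = -12 (h = 330 - 1*342 = 330 - 342 = -12)
h*T(-8, -8) = -12*13 = -156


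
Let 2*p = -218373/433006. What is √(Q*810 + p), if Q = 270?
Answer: √41004933394663581/433006 ≈ 467.65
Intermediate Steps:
p = -218373/866012 (p = (-218373/433006)/2 = (-218373*1/433006)/2 = (½)*(-218373/433006) = -218373/866012 ≈ -0.25216)
√(Q*810 + p) = √(270*810 - 218373/866012) = √(218700 - 218373/866012) = √(189396606027/866012) = √41004933394663581/433006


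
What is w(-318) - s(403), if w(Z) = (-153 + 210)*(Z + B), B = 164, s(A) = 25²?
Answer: -9403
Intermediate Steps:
s(A) = 625
w(Z) = 9348 + 57*Z (w(Z) = (-153 + 210)*(Z + 164) = 57*(164 + Z) = 9348 + 57*Z)
w(-318) - s(403) = (9348 + 57*(-318)) - 1*625 = (9348 - 18126) - 625 = -8778 - 625 = -9403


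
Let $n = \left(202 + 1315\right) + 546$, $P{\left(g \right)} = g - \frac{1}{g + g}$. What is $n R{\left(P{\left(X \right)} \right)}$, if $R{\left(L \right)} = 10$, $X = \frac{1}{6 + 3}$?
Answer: $20630$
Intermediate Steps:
$X = \frac{1}{9} \approx 0.11111$
$P{\left(g \right)} = g - \frac{1}{2 g}$
$n = 2063$ ($n = 1517 + 546 = 2063$)
$n R{\left(P{\left(X \right)} \right)} = 2063 \cdot 10 = 20630$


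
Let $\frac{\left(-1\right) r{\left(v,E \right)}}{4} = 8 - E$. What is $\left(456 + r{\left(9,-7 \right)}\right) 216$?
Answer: $85536$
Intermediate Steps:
$r{\left(v,E \right)} = -32 + 4 E$ ($r{\left(v,E \right)} = - 4 \left(8 - E\right) = -32 + 4 E$)
$\left(456 + r{\left(9,-7 \right)}\right) 216 = \left(456 + \left(-32 + 4 \left(-7\right)\right)\right) 216 = \left(456 - 60\right) 216 = 396 \cdot 216 = 85536$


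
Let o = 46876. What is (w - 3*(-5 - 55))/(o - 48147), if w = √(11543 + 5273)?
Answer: -180/1271 - 4*√1051/1271 ≈ -0.24365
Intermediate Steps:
w = 4*√1051 (w = √16816 = 4*√1051 ≈ 129.68)
(w - 3*(-5 - 55))/(o - 48147) = (4*√1051 - 3*(-5 - 55))/(46876 - 48147) = (4*√1051 - 3*(-60))/(-1271) = (4*√1051 + 180)*(-1/1271) = (180 + 4*√1051)*(-1/1271) = -180/1271 - 4*√1051/1271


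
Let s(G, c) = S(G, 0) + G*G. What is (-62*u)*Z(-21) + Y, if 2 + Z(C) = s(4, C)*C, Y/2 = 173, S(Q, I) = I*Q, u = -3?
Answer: -62522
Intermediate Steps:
s(G, c) = G**2 (s(G, c) = 0*G + G*G = 0 + G**2 = G**2)
Y = 346 (Y = 2*173 = 346)
Z(C) = -2 + 16*C (Z(C) = -2 + 4**2*C = -2 + 16*C)
(-62*u)*Z(-21) + Y = (-62*(-3))*(-2 + 16*(-21)) + 346 = 186*(-2 - 336) + 346 = 186*(-338) + 346 = -62868 + 346 = -62522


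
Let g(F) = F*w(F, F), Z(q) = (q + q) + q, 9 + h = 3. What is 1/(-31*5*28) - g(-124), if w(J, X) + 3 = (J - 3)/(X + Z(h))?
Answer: -80454991/308140 ≈ -261.10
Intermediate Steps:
h = -6 (h = -9 + 3 = -6)
Z(q) = 3*q (Z(q) = 2*q + q = 3*q)
w(J, X) = -3 + (-3 + J)/(-18 + X) (w(J, X) = -3 + (J - 3)/(X + 3*(-6)) = -3 + (-3 + J)/(X - 18) = -3 + (-3 + J)/(-18 + X))
g(F) = F*(51 - 2*F)/(-18 + F) (g(F) = F*((51 + F - 3*F)/(-18 + F)) = F*((51 - 2*F)/(-18 + F)) = F*(51 - 2*F)/(-18 + F))
1/(-31*5*28) - g(-124) = 1/(-31*5*28) - (-124)*(51 - 2*(-124))/(-18 - 124) = 1/(-155*28) - (-124)*(51 + 248)/(-142) = 1/(-4340) - (-124)*(-1)*299/142 = -1/4340 - 1*18538/71 = -1/4340 - 18538/71 = -80454991/308140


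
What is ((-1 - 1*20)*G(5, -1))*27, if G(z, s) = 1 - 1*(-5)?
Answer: -3402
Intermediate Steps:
G(z, s) = 6 (G(z, s) = 1 + 5 = 6)
((-1 - 1*20)*G(5, -1))*27 = ((-1 - 1*20)*6)*27 = ((-1 - 20)*6)*27 = -21*6*27 = -126*27 = -3402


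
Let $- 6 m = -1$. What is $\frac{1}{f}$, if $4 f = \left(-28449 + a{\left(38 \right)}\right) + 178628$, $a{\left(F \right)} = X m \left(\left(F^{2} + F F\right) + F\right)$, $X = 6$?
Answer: $\frac{4}{153105} \approx 2.6126 \cdot 10^{-5}$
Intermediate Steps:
$m = \frac{1}{6}$ ($m = \left(- \frac{1}{6}\right) \left(-1\right) = \frac{1}{6} \approx 0.16667$)
$a{\left(F \right)} = F + 2 F^{2}$ ($a{\left(F \right)} = 6 \cdot \frac{1}{6} \left(\left(F^{2} + F F\right) + F\right) = 1 \left(\left(F^{2} + F^{2}\right) + F\right) = 1 \left(2 F^{2} + F\right) = 1 \left(F + 2 F^{2}\right) = F + 2 F^{2}$)
$f = \frac{153105}{4}$ ($f = \frac{\left(-28449 + 38 \left(1 + 2 \cdot 38\right)\right) + 178628}{4} = \frac{\left(-28449 + 38 \left(1 + 76\right)\right) + 178628}{4} = \frac{\left(-28449 + 38 \cdot 77\right) + 178628}{4} = \frac{\left(-28449 + 2926\right) + 178628}{4} = \frac{-25523 + 178628}{4} = \frac{1}{4} \cdot 153105 = \frac{153105}{4} \approx 38276.0$)
$\frac{1}{f} = \frac{1}{\frac{153105}{4}} = \frac{4}{153105}$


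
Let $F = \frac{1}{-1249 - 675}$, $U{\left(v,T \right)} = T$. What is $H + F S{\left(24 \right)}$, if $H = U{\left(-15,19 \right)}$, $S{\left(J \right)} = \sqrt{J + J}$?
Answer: $19 - \frac{\sqrt{3}}{481} \approx 18.996$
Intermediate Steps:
$F = - \frac{1}{1924}$ ($F = \frac{1}{-1924} = - \frac{1}{1924} \approx -0.00051975$)
$S{\left(J \right)} = \sqrt{2} \sqrt{J}$ ($S{\left(J \right)} = \sqrt{2 J} = \sqrt{2} \sqrt{J}$)
$H = 19$
$H + F S{\left(24 \right)} = 19 - \frac{\sqrt{2} \sqrt{24}}{1924} = 19 - \frac{\sqrt{2} \cdot 2 \sqrt{6}}{1924} = 19 - \frac{4 \sqrt{3}}{1924} = 19 - \frac{\sqrt{3}}{481}$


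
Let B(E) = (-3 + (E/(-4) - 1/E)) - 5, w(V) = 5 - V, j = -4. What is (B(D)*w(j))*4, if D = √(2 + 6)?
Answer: -288 - 27*√2 ≈ -326.18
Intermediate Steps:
D = 2*√2 (D = √8 = 2*√2 ≈ 2.8284)
B(E) = -8 - 1/E - E/4 (B(E) = (-3 + (E*(-¼) - 1/E)) - 5 = (-3 + (-E/4 - 1/E)) - 5 = (-3 + (-1/E - E/4)) - 5 = (-3 - 1/E - E/4) - 5 = -8 - 1/E - E/4)
(B(D)*w(j))*4 = ((-8 - 1/(2*√2) - √2/2)*(5 - 1*(-4)))*4 = ((-8 - √2/4 - √2/2)*(5 + 4))*4 = ((-8 - √2/4 - √2/2)*9)*4 = ((-8 - 3*√2/4)*9)*4 = (-72 - 27*√2/4)*4 = -288 - 27*√2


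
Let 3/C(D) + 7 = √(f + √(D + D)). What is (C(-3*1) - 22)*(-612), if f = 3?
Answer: 13464 + 1836/(7 - √(3 + I*√6)) ≈ 13815.0 + 45.059*I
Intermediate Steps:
C(D) = 3/(-7 + √(3 + √2*√D)) (C(D) = 3/(-7 + √(3 + √(D + D))) = 3/(-7 + √(3 + √(2*D))) = 3/(-7 + √(3 + √2*√D)))
(C(-3*1) - 22)*(-612) = (3/(-7 + √(3 + √2*√(-3*1))) - 22)*(-612) = (3/(-7 + √(3 + √2*√(-3))) - 22)*(-612) = (3/(-7 + √(3 + √2*(I*√3))) - 22)*(-612) = (3/(-7 + √(3 + I*√6)) - 22)*(-612) = (-22 + 3/(-7 + √(3 + I*√6)))*(-612) = 13464 - 1836/(-7 + √(3 + I*√6))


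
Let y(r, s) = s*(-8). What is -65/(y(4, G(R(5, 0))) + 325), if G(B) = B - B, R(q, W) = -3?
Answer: -⅕ ≈ -0.20000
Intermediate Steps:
G(B) = 0
y(r, s) = -8*s
-65/(y(4, G(R(5, 0))) + 325) = -65/(-8*0 + 325) = -65/(0 + 325) = -65/325 = (1/325)*(-65) = -⅕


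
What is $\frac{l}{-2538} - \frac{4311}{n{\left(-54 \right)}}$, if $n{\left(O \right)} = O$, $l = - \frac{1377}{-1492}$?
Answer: $\frac{33589243}{420744} \approx 79.833$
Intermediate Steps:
$l = \frac{1377}{1492}$ ($l = \left(-1377\right) \left(- \frac{1}{1492}\right) = \frac{1377}{1492} \approx 0.92292$)
$\frac{l}{-2538} - \frac{4311}{n{\left(-54 \right)}} = \frac{1377}{1492 \left(-2538\right)} - \frac{4311}{-54} = \frac{1377}{1492} \left(- \frac{1}{2538}\right) - - \frac{479}{6} = - \frac{51}{140248} + \frac{479}{6} = \frac{33589243}{420744}$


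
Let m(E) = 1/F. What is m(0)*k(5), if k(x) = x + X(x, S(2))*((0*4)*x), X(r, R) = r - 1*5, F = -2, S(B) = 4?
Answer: -5/2 ≈ -2.5000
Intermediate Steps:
X(r, R) = -5 + r (X(r, R) = r - 5 = -5 + r)
m(E) = -½ (m(E) = 1/(-2) = -½)
k(x) = x (k(x) = x + (-5 + x)*((0*4)*x) = x + (-5 + x)*(0*x) = x + (-5 + x)*0 = x + 0 = x)
m(0)*k(5) = -½*5 = -5/2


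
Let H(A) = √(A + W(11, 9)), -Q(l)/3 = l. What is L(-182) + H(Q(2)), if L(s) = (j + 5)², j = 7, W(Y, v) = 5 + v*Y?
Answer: 144 + 7*√2 ≈ 153.90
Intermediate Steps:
W(Y, v) = 5 + Y*v
Q(l) = -3*l
H(A) = √(104 + A) (H(A) = √(A + (5 + 11*9)) = √(A + (5 + 99)) = √(A + 104) = √(104 + A))
L(s) = 144 (L(s) = (7 + 5)² = 12² = 144)
L(-182) + H(Q(2)) = 144 + √(104 - 3*2) = 144 + √(104 - 6) = 144 + √98 = 144 + 7*√2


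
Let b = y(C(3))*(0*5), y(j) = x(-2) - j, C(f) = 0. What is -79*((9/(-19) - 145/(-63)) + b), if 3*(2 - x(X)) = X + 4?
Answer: -172852/1197 ≈ -144.40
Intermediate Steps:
x(X) = ⅔ - X/3 (x(X) = 2 - (X + 4)/3 = 2 - (4 + X)/3 = 2 + (-4/3 - X/3) = ⅔ - X/3)
y(j) = 4/3 - j (y(j) = (⅔ - ⅓*(-2)) - j = (⅔ + ⅔) - j = 4/3 - j)
b = 0 (b = (4/3 - 1*0)*(0*5) = (4/3 + 0)*0 = (4/3)*0 = 0)
-79*((9/(-19) - 145/(-63)) + b) = -79*((9/(-19) - 145/(-63)) + 0) = -79*((9*(-1/19) - 145*(-1/63)) + 0) = -79*((-9/19 + 145/63) + 0) = -79*(2188/1197 + 0) = -79*2188/1197 = -172852/1197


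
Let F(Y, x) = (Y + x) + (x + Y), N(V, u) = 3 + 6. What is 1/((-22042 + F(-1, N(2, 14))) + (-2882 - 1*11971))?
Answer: -1/36879 ≈ -2.7116e-5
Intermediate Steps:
N(V, u) = 9
F(Y, x) = 2*Y + 2*x (F(Y, x) = (Y + x) + (Y + x) = 2*Y + 2*x)
1/((-22042 + F(-1, N(2, 14))) + (-2882 - 1*11971)) = 1/((-22042 + (2*(-1) + 2*9)) + (-2882 - 1*11971)) = 1/((-22042 + (-2 + 18)) + (-2882 - 11971)) = 1/((-22042 + 16) - 14853) = 1/(-22026 - 14853) = 1/(-36879) = -1/36879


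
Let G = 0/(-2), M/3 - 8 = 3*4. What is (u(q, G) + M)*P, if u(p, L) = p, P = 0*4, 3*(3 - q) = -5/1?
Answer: 0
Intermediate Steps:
M = 60 (M = 24 + 3*(3*4) = 24 + 3*12 = 24 + 36 = 60)
q = 14/3 (q = 3 - (-5)/(3*1) = 3 - (-5)/3 = 3 - ⅓*(-5) = 3 + 5/3 = 14/3 ≈ 4.6667)
G = 0 (G = 0*(-½) = 0)
P = 0
(u(q, G) + M)*P = (14/3 + 60)*0 = (194/3)*0 = 0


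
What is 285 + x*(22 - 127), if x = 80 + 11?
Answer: -9270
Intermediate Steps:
x = 91
285 + x*(22 - 127) = 285 + 91*(22 - 127) = 285 + 91*(-105) = 285 - 9555 = -9270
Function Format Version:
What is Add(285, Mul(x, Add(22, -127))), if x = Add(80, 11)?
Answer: -9270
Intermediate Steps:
x = 91
Add(285, Mul(x, Add(22, -127))) = Add(285, Mul(91, Add(22, -127))) = Add(285, Mul(91, -105)) = Add(285, -9555) = -9270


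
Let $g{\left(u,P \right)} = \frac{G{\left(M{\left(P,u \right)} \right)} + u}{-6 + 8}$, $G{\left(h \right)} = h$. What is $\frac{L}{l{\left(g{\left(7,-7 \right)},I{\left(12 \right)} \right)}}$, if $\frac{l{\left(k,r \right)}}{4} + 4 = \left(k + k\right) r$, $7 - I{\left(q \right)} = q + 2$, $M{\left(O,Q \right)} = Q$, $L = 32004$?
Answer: $- \frac{2667}{34} \approx -78.441$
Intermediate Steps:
$g{\left(u,P \right)} = u$ ($g{\left(u,P \right)} = \frac{u + u}{-6 + 8} = \frac{2 u}{2} = 2 u \frac{1}{2} = u$)
$I{\left(q \right)} = 5 - q$ ($I{\left(q \right)} = 7 - \left(q + 2\right) = 7 - \left(2 + q\right) = 5 - q$)
$l{\left(k,r \right)} = -16 + 8 k r$ ($l{\left(k,r \right)} = -16 + 4 \left(k + k\right) r = -16 + 4 \cdot 2 k r = -16 + 8 k r$)
$\frac{L}{l{\left(g{\left(7,-7 \right)},I{\left(12 \right)} \right)}} = \frac{32004}{-16 + 8 \cdot 7 \left(5 - 12\right)} = \frac{32004}{-16 + 8 \cdot 7 \left(-7\right)} = \frac{32004}{-16 - 392} = \frac{32004}{-408} = 32004 \left(- \frac{1}{408}\right) = - \frac{2667}{34}$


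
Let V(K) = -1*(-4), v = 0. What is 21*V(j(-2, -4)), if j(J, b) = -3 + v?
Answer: 84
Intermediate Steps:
j(J, b) = -3 (j(J, b) = -3 + 0 = -3)
V(K) = 4
21*V(j(-2, -4)) = 21*4 = 84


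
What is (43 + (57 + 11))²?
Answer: 12321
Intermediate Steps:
(43 + (57 + 11))² = (43 + 68)² = 111² = 12321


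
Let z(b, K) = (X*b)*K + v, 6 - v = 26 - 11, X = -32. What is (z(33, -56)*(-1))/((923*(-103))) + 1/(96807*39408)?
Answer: 225567746421581/362685407267664 ≈ 0.62194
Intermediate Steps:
v = -9 (v = 6 - (26 - 11) = 6 - 1*15 = 6 - 15 = -9)
z(b, K) = -9 - 32*K*b (z(b, K) = (-32*b)*K - 9 = -32*K*b - 9 = -9 - 32*K*b)
(z(33, -56)*(-1))/((923*(-103))) + 1/(96807*39408) = ((-9 - 32*(-56)*33)*(-1))/((923*(-103))) + 1/(96807*39408) = ((-9 + 59136)*(-1))/(-95069) + (1/96807)*(1/39408) = (59127*(-1))*(-1/95069) + 1/3814970256 = -59127*(-1/95069) + 1/3814970256 = 59127/95069 + 1/3814970256 = 225567746421581/362685407267664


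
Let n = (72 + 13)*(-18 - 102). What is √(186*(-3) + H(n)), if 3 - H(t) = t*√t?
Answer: √(-555 + 102000*I*√102) ≈ 717.49 + 717.88*I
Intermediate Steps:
n = -10200 (n = 85*(-120) = -10200)
H(t) = 3 - t^(3/2) (H(t) = 3 - t*√t = 3 - t^(3/2))
√(186*(-3) + H(n)) = √(186*(-3) + (3 - (-10200)^(3/2))) = √(-558 + (3 - (-102000)*I*√102)) = √(-558 + (3 + 102000*I*√102)) = √(-555 + 102000*I*√102)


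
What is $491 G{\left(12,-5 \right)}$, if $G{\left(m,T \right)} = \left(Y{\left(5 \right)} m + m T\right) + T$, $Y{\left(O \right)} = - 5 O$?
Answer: $-179215$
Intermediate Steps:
$G{\left(m,T \right)} = T - 25 m + T m$ ($G{\left(m,T \right)} = \left(\left(-5\right) 5 m + m T\right) + T = \left(- 25 m + T m\right) + T = T - 25 m + T m$)
$491 G{\left(12,-5 \right)} = 491 \left(-5 - 300 - 60\right) = 491 \left(-365\right) = -179215$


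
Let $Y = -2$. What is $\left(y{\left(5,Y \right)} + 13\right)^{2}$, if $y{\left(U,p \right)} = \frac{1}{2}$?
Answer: $\frac{729}{4} \approx 182.25$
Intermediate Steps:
$y{\left(U,p \right)} = \frac{1}{2}$
$\left(y{\left(5,Y \right)} + 13\right)^{2} = \left(\frac{1}{2} + 13\right)^{2} = \left(\frac{27}{2}\right)^{2} = \frac{729}{4}$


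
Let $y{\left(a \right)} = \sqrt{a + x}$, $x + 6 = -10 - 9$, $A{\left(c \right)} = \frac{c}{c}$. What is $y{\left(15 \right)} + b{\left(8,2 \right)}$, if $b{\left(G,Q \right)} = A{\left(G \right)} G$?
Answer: $8 + i \sqrt{10} \approx 8.0 + 3.1623 i$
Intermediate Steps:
$A{\left(c \right)} = 1$
$x = -25$ ($x = -6 - 19 = -25$)
$b{\left(G,Q \right)} = G$ ($b{\left(G,Q \right)} = 1 G = G$)
$y{\left(a \right)} = \sqrt{-25 + a}$ ($y{\left(a \right)} = \sqrt{a - 25} = \sqrt{-25 + a}$)
$y{\left(15 \right)} + b{\left(8,2 \right)} = \sqrt{-25 + 15} + 8 = \sqrt{-10} + 8 = i \sqrt{10} + 8 = 8 + i \sqrt{10}$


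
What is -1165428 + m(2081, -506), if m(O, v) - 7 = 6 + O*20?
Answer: -1123795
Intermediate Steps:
m(O, v) = 13 + 20*O (m(O, v) = 7 + (6 + O*20) = 7 + (6 + 20*O) = 13 + 20*O)
-1165428 + m(2081, -506) = -1165428 + (13 + 20*2081) = -1165428 + (13 + 41620) = -1165428 + 41633 = -1123795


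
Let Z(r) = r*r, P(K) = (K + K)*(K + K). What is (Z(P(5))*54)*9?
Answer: 4860000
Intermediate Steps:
P(K) = 4*K**2 (P(K) = (2*K)*(2*K) = 4*K**2)
Z(r) = r**2
(Z(P(5))*54)*9 = ((4*5**2)**2*54)*9 = ((4*25)**2*54)*9 = (100**2*54)*9 = (10000*54)*9 = 540000*9 = 4860000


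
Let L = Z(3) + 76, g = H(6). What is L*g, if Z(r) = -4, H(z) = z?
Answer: 432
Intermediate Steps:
g = 6
L = 72 (L = -4 + 76 = 72)
L*g = 72*6 = 432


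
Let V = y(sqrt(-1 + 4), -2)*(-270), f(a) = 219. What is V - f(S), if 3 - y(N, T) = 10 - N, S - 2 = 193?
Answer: 1671 - 270*sqrt(3) ≈ 1203.3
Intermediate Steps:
S = 195 (S = 2 + 193 = 195)
y(N, T) = -7 + N (y(N, T) = 3 - (10 - N) = 3 + (-10 + N) = -7 + N)
V = 1890 - 270*sqrt(3) (V = (-7 + sqrt(-1 + 4))*(-270) = (-7 + sqrt(3))*(-270) = 1890 - 270*sqrt(3) ≈ 1422.3)
V - f(S) = (1890 - 270*sqrt(3)) - 1*219 = (1890 - 270*sqrt(3)) - 219 = 1671 - 270*sqrt(3)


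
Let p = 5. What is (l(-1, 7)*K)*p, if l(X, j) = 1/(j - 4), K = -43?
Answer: -215/3 ≈ -71.667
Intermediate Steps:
l(X, j) = 1/(-4 + j)
(l(-1, 7)*K)*p = (-43/(-4 + 7))*5 = (-43/3)*5 = ((⅓)*(-43))*5 = -43/3*5 = -215/3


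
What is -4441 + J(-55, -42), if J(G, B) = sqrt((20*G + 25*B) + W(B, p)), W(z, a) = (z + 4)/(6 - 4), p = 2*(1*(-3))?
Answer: -4441 + 3*I*sqrt(241) ≈ -4441.0 + 46.573*I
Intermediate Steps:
p = -6 (p = 2*(-3) = -6)
W(z, a) = 2 + z/2 (W(z, a) = (4 + z)/2 = (4 + z)*(1/2) = 2 + z/2)
J(G, B) = sqrt(2 + 20*G + 51*B/2) (J(G, B) = sqrt((20*G + 25*B) + (2 + B/2)) = sqrt(2 + 20*G + 51*B/2))
-4441 + J(-55, -42) = -4441 + sqrt(8 + 80*(-55) + 102*(-42))/2 = -4441 + sqrt(8 - 4400 - 4284)/2 = -4441 + sqrt(-8676)/2 = -4441 + (6*I*sqrt(241))/2 = -4441 + 3*I*sqrt(241)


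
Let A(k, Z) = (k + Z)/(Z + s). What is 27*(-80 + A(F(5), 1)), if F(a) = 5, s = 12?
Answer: -27918/13 ≈ -2147.5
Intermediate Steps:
A(k, Z) = (Z + k)/(12 + Z) (A(k, Z) = (k + Z)/(Z + 12) = (Z + k)/(12 + Z))
27*(-80 + A(F(5), 1)) = 27*(-80 + (1 + 5)/(12 + 1)) = 27*(-80 + 6/13) = 27*(-1034/13) = -27918/13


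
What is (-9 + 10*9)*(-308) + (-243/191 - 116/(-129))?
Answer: -614702963/24639 ≈ -24948.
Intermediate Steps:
(-9 + 10*9)*(-308) + (-243/191 - 116/(-129)) = (-9 + 90)*(-308) + (-243*1/191 - 116*(-1/129)) = 81*(-308) + (-243/191 + 116/129) = -24948 - 9191/24639 = -614702963/24639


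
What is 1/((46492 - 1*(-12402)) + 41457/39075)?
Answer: 13025/767108169 ≈ 1.6979e-5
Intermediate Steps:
1/((46492 - 1*(-12402)) + 41457/39075) = 1/((46492 + 12402) + 41457*(1/39075)) = 1/(58894 + 13819/13025) = 1/(767108169/13025) = 13025/767108169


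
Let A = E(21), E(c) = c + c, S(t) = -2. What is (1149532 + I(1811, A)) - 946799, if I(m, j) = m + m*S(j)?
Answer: 200922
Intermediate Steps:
E(c) = 2*c
A = 42 (A = 2*21 = 42)
I(m, j) = -m (I(m, j) = m + m*(-2) = m - 2*m = -m)
(1149532 + I(1811, A)) - 946799 = (1149532 - 1*1811) - 946799 = (1149532 - 1811) - 946799 = 1147721 - 946799 = 200922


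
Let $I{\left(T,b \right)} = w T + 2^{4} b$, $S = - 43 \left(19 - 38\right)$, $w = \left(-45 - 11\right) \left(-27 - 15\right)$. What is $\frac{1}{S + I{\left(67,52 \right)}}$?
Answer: $\frac{1}{159233} \approx 6.2801 \cdot 10^{-6}$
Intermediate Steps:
$w = 2352$ ($w = \left(-56\right) \left(-42\right) = 2352$)
$S = 817$ ($S = \left(-43\right) \left(-19\right) = 817$)
$I{\left(T,b \right)} = 16 b + 2352 T$ ($I{\left(T,b \right)} = 2352 T + 2^{4} b = 2352 T + 16 b = 16 b + 2352 T$)
$\frac{1}{S + I{\left(67,52 \right)}} = \frac{1}{817 + \left(16 \cdot 52 + 2352 \cdot 67\right)} = \frac{1}{817 + \left(832 + 157584\right)} = \frac{1}{817 + 158416} = \frac{1}{159233}$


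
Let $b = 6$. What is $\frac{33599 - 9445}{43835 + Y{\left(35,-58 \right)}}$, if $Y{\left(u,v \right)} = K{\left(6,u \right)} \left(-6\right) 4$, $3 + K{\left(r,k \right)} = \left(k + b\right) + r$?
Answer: $\frac{24154}{42779} \approx 0.56462$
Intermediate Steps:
$K{\left(r,k \right)} = 3 + k + r$ ($K{\left(r,k \right)} = -3 + \left(\left(k + 6\right) + r\right) = -3 + \left(\left(6 + k\right) + r\right) = -3 + \left(6 + k + r\right) = 3 + k + r$)
$Y{\left(u,v \right)} = -216 - 24 u$ ($Y{\left(u,v \right)} = \left(3 + u + 6\right) \left(-6\right) 4 = \left(9 + u\right) \left(-6\right) 4 = \left(-54 - 6 u\right) 4 = -216 - 24 u$)
$\frac{33599 - 9445}{43835 + Y{\left(35,-58 \right)}} = \frac{33599 - 9445}{43835 - 1056} = \frac{24154}{43835 - 1056} = \frac{24154}{42779}$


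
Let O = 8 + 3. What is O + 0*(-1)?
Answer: 11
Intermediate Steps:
O = 11
O + 0*(-1) = 11 + 0*(-1) = 11 + 0 = 11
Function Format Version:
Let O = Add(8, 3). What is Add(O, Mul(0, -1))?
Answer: 11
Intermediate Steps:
O = 11
Add(O, Mul(0, -1)) = Add(11, Mul(0, -1)) = Add(11, 0) = 11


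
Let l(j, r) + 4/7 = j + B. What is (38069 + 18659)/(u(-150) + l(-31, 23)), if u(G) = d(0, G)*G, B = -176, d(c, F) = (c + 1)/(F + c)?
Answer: -198548/723 ≈ -274.62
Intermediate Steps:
d(c, F) = (1 + c)/(F + c)
l(j, r) = -1236/7 + j (l(j, r) = -4/7 + (j - 176) = -4/7 + (-176 + j) = -1236/7 + j)
u(G) = 1 (u(G) = ((1 + 0)/(G + 0))*G = (1/G)*G = G/G = 1)
(38069 + 18659)/(u(-150) + l(-31, 23)) = (38069 + 18659)/(1 + (-1236/7 - 31)) = 56728/(1 - 1453/7) = 56728/(-1446/7) = 56728*(-7/1446) = -198548/723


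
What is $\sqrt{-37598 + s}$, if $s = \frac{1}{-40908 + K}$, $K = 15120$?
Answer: $\frac{5 i \sqrt{250034574783}}{12894} \approx 193.9 i$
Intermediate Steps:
$s = - \frac{1}{25788}$ ($s = \frac{1}{-40908 + 15120} = \frac{1}{-25788} = - \frac{1}{25788} \approx -3.8778 \cdot 10^{-5}$)
$\sqrt{-37598 + s} = \sqrt{-37598 - \frac{1}{25788}} = \sqrt{- \frac{969577225}{25788}} = \frac{5 i \sqrt{250034574783}}{12894}$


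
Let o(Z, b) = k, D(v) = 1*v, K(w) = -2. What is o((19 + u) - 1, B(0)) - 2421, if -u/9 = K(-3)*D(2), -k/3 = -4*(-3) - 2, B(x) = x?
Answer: -2451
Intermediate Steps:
D(v) = v
k = -30 (k = -3*(-4*(-3) - 2) = -3*(12 - 2) = -3*10 = -30)
u = 36 (u = -(-18)*2 = -9*(-4) = 36)
o(Z, b) = -30
o((19 + u) - 1, B(0)) - 2421 = -30 - 2421 = -2451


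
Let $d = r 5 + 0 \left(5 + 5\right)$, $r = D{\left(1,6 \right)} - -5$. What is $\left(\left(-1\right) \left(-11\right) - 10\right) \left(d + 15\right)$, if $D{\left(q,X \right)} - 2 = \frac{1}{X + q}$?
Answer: $\frac{355}{7} \approx 50.714$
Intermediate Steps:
$D{\left(q,X \right)} = 2 + \frac{1}{X + q}$
$r = \frac{50}{7}$ ($r = \frac{1 + 2 \cdot 6 + 2 \cdot 1}{6 + 1} - -5 = \frac{1 + 12 + 2}{7} + 5 = \frac{1}{7} \cdot 15 + 5 = \frac{15}{7} + 5 = \frac{50}{7} \approx 7.1429$)
$d = \frac{250}{7}$ ($d = \frac{50}{7} \cdot 5 + 0 \left(5 + 5\right) = \frac{250}{7} + 0 \cdot 10 = \frac{250}{7} + 0 = \frac{250}{7} \approx 35.714$)
$\left(\left(-1\right) \left(-11\right) - 10\right) \left(d + 15\right) = \left(\left(-1\right) \left(-11\right) - 10\right) \left(\frac{250}{7} + 15\right) = \left(11 - 10\right) \frac{355}{7} = 1 \cdot \frac{355}{7} = \frac{355}{7}$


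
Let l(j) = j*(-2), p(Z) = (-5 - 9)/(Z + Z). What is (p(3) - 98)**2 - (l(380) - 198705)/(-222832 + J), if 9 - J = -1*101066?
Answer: 11029510772/1095813 ≈ 10065.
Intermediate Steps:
p(Z) = -7/Z (p(Z) = -14*1/(2*Z) = -7/Z)
l(j) = -2*j
J = 101075 (J = 9 - (-1)*101066 = 9 - 1*(-101066) = 9 + 101066 = 101075)
(p(3) - 98)**2 - (l(380) - 198705)/(-222832 + J) = (-7/3 - 98)**2 - (-2*380 - 198705)/(-222832 + 101075) = (-7*1/3 - 98)**2 - (-760 - 198705)/(-121757) = (-7/3 - 98)**2 - (-199465)*(-1)/121757 = (-301/3)**2 - 1*199465/121757 = 90601/9 - 199465/121757 = 11029510772/1095813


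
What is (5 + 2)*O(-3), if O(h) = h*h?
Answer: 63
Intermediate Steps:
O(h) = h²
(5 + 2)*O(-3) = (5 + 2)*(-3)² = 7*9 = 63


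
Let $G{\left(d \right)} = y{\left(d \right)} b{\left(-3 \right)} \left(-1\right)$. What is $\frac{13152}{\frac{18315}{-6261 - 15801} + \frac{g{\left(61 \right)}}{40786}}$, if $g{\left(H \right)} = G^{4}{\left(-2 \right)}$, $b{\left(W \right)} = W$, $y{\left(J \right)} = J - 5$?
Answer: $\frac{164367253712}{49217281} \approx 3339.6$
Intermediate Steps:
$y{\left(J \right)} = -5 + J$
$G{\left(d \right)} = -15 + 3 d$ ($G{\left(d \right)} = \left(-5 + d\right) \left(-3\right) \left(-1\right) = \left(15 - 3 d\right) \left(-1\right) = -15 + 3 d$)
$g{\left(H \right)} = 194481$ ($g{\left(H \right)} = \left(-15 + 3 \left(-2\right)\right)^{4} = \left(-15 - 6\right)^{4} = \left(-21\right)^{4} = 194481$)
$\frac{13152}{\frac{18315}{-6261 - 15801} + \frac{g{\left(61 \right)}}{40786}} = \frac{13152}{\frac{18315}{-6261 - 15801} + \frac{194481}{40786}} = \frac{13152}{\frac{18315}{-6261 - 15801} + 194481 \cdot \frac{1}{40786}} = \frac{13152}{\frac{18315}{-22062} + \frac{194481}{40786}} = \frac{13152}{18315 \left(- \frac{1}{22062}\right) + \frac{194481}{40786}} = \frac{13152}{- \frac{6105}{7354} + \frac{194481}{40786}} = \frac{13152}{\frac{295303686}{74985061}} = 13152 \cdot \frac{74985061}{295303686} = \frac{164367253712}{49217281}$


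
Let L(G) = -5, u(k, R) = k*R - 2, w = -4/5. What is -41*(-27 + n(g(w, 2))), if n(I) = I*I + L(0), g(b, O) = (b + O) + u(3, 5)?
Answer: -173881/25 ≈ -6955.2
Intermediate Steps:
w = -⅘ (w = -4*⅕ = -⅘ ≈ -0.80000)
u(k, R) = -2 + R*k (u(k, R) = R*k - 2 = -2 + R*k)
g(b, O) = 13 + O + b (g(b, O) = (b + O) + (-2 + 5*3) = (O + b) + (-2 + 15) = (O + b) + 13 = 13 + O + b)
n(I) = -5 + I² (n(I) = I*I - 5 = I² - 5 = -5 + I²)
-41*(-27 + n(g(w, 2))) = -41*(-27 + (-5 + (13 + 2 - ⅘)²)) = -41*(-27 + (-5 + (71/5)²)) = -41*(-27 + (-5 + 5041/25)) = -41*(-27 + 4916/25) = -41*4241/25 = -173881/25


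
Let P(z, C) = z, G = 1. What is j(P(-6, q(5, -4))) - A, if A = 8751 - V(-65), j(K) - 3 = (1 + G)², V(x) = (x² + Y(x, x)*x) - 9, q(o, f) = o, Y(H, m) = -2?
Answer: -4398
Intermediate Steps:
V(x) = -9 + x² - 2*x (V(x) = (x² - 2*x) - 9 = -9 + x² - 2*x)
j(K) = 7 (j(K) = 3 + (1 + 1)² = 3 + 2² = 3 + 4 = 7)
A = 4405 (A = 8751 - (-9 + (-65)² - 2*(-65)) = 8751 - (-9 + 4225 + 130) = 8751 - 1*4346 = 8751 - 4346 = 4405)
j(P(-6, q(5, -4))) - A = 7 - 1*4405 = 7 - 4405 = -4398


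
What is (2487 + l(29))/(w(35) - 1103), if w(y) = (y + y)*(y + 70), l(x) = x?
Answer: 2516/6247 ≈ 0.40275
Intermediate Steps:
w(y) = 2*y*(70 + y) (w(y) = (2*y)*(70 + y) = 2*y*(70 + y))
(2487 + l(29))/(w(35) - 1103) = (2487 + 29)/(2*35*(70 + 35) - 1103) = 2516/(2*35*105 - 1103) = 2516/(7350 - 1103) = 2516/6247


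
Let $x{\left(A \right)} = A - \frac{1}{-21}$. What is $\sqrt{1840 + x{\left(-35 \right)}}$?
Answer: $\frac{\sqrt{796026}}{21} \approx 42.486$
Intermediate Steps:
$x{\left(A \right)} = \frac{1}{21} + A$ ($x{\left(A \right)} = A - - \frac{1}{21} = A + \frac{1}{21} = \frac{1}{21} + A$)
$\sqrt{1840 + x{\left(-35 \right)}} = \sqrt{1840 + \left(\frac{1}{21} - 35\right)} = \sqrt{1840 - \frac{734}{21}} = \sqrt{\frac{37906}{21}} = \frac{\sqrt{796026}}{21}$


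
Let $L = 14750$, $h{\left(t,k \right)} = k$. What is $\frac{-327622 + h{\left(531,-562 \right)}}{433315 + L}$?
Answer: $- \frac{328184}{448065} \approx -0.73245$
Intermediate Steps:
$\frac{-327622 + h{\left(531,-562 \right)}}{433315 + L} = \frac{-327622 - 562}{433315 + 14750} = - \frac{328184}{448065}$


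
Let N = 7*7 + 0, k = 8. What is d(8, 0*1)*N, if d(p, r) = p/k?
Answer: 49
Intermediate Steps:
d(p, r) = p/8
N = 49 (N = 49 + 0 = 49)
d(8, 0*1)*N = ((⅛)*8)*49 = 1*49 = 49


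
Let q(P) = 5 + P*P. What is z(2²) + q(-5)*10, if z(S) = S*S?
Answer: 316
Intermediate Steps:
q(P) = 5 + P²
z(S) = S²
z(2²) + q(-5)*10 = (2²)² + (5 + (-5)²)*10 = 4² + (5 + 25)*10 = 16 + 30*10 = 16 + 300 = 316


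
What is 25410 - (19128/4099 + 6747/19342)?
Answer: 2014179792051/79282858 ≈ 25405.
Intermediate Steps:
25410 - (19128/4099 + 6747/19342) = 25410 - 1*397629729/79282858 = 25410 - 397629729/79282858 = 2014179792051/79282858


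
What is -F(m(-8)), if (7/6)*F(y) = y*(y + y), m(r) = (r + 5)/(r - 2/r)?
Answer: -1728/6727 ≈ -0.25688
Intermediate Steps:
m(r) = (5 + r)/(r - 2/r)
F(y) = 12*y²/7 (F(y) = 6*(y*(y + y))/7 = 6*(y*(2*y))/7 = 6*(2*y²)/7 = 12*y²/7)
-F(m(-8)) = -12*(-8*(5 - 8)/(-2 + (-8)²))²/7 = -12*(-8*(-3)/(-2 + 64))²/7 = -12*(-8*(-3)/62)²/7 = -12*(-8*1/62*(-3))²/7 = -12*(12/31)²/7 = -12*144/(7*961) = -1*1728/6727 = -1728/6727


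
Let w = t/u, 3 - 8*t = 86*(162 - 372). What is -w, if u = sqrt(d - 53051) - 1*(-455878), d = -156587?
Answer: -4117262157/831299842088 + 18063*I*sqrt(209638)/1662599684176 ≈ -0.0049528 + 4.9744e-6*I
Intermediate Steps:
t = 18063/8 (t = 3/8 - 43*(162 - 372)/4 = 3/8 - 43*(-210)/4 = 3/8 - 1/8*(-18060) = 3/8 + 4515/2 = 18063/8 ≈ 2257.9)
u = 455878 + I*sqrt(209638) (u = sqrt(-156587 - 53051) - 1*(-455878) = sqrt(-209638) + 455878 = I*sqrt(209638) + 455878 = 455878 + I*sqrt(209638) ≈ 4.5588e+5 + 457.86*I)
w = 18063/(8*(455878 + I*sqrt(209638))) ≈ 0.0049528 - 4.9744e-6*I
-w = -(4117262157/831299842088 - 18063*I*sqrt(209638)/1662599684176) = -4117262157/831299842088 + 18063*I*sqrt(209638)/1662599684176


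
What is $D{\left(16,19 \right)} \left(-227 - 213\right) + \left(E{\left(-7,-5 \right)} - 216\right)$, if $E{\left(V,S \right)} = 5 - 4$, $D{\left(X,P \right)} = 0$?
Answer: $-215$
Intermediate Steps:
$E{\left(V,S \right)} = 1$
$D{\left(16,19 \right)} \left(-227 - 213\right) + \left(E{\left(-7,-5 \right)} - 216\right) = 0 \left(-227 - 213\right) + \left(1 - 216\right) = 0 \left(-440\right) - 215 = 0 - 215 = -215$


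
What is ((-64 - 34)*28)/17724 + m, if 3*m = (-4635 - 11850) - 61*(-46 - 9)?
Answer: -2770528/633 ≈ -4376.8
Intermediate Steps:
m = -13130/3 (m = ((-4635 - 11850) - 61*(-46 - 9))/3 = (-16485 - 61*(-55))/3 = (-16485 + 3355)/3 = (⅓)*(-13130) = -13130/3 ≈ -4376.7)
((-64 - 34)*28)/17724 + m = ((-64 - 34)*28)/17724 - 13130/3 = -98*28*(1/17724) - 13130/3 = -2744*1/17724 - 13130/3 = -98/633 - 13130/3 = -2770528/633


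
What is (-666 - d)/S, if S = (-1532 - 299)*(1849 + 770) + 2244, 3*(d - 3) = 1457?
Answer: 3464/14379435 ≈ 0.00024090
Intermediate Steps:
d = 1466/3 (d = 3 + (⅓)*1457 = 3 + 1457/3 = 1466/3 ≈ 488.67)
S = -4793145 (S = -1831*2619 + 2244 = -4795389 + 2244 = -4793145)
(-666 - d)/S = (-666 - 1*1466/3)/(-4793145) = (-666 - 1466/3)*(-1/4793145) = -3464/3*(-1/4793145) = 3464/14379435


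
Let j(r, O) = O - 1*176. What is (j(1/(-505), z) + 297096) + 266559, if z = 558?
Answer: 564037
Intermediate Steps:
j(r, O) = -176 + O (j(r, O) = O - 176 = -176 + O)
(j(1/(-505), z) + 297096) + 266559 = ((-176 + 558) + 297096) + 266559 = (382 + 297096) + 266559 = 297478 + 266559 = 564037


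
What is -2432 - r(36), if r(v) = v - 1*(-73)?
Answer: -2541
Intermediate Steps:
r(v) = 73 + v (r(v) = v + 73 = 73 + v)
-2432 - r(36) = -2432 - (73 + 36) = -2432 - 1*109 = -2432 - 109 = -2541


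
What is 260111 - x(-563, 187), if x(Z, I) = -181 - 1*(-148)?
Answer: 260144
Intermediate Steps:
x(Z, I) = -33 (x(Z, I) = -181 + 148 = -33)
260111 - x(-563, 187) = 260111 - 1*(-33) = 260111 + 33 = 260144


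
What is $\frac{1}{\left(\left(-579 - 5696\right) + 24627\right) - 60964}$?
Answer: $- \frac{1}{42612} \approx -2.3468 \cdot 10^{-5}$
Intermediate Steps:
$\frac{1}{\left(\left(-579 - 5696\right) + 24627\right) - 60964} = \frac{1}{\left(-6275 + 24627\right) - 60964} = \frac{1}{18352 - 60964} = \frac{1}{-42612} = - \frac{1}{42612}$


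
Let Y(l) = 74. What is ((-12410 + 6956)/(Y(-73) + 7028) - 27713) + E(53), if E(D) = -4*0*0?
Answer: -98411590/3551 ≈ -27714.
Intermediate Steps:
E(D) = 0 (E(D) = 0*0 = 0)
((-12410 + 6956)/(Y(-73) + 7028) - 27713) + E(53) = ((-12410 + 6956)/(74 + 7028) - 27713) + 0 = (-5454/7102 - 27713) + 0 = (-5454*1/7102 - 27713) + 0 = (-2727/3551 - 27713) + 0 = -98411590/3551 + 0 = -98411590/3551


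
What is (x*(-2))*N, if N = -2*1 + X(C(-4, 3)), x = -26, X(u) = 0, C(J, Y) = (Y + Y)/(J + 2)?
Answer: -104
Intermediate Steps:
C(J, Y) = 2*Y/(2 + J) (C(J, Y) = (2*Y)/(2 + J) = 2*Y/(2 + J))
N = -2 (N = -2*1 + 0 = -2 + 0 = -2)
(x*(-2))*N = -26*(-2)*(-2) = 52*(-2) = -104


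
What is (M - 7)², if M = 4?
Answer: 9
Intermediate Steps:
(M - 7)² = (4 - 7)² = (-3)² = 9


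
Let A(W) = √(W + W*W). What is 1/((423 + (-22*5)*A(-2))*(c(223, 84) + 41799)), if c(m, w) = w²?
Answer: 141/2519761765 + 22*√2/1511857059 ≈ 7.6537e-8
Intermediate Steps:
A(W) = √(W + W²)
1/((423 + (-22*5)*A(-2))*(c(223, 84) + 41799)) = 1/((423 + (-22*5)*√(-2*(1 - 2)))*(84² + 41799)) = 1/((423 - 110*√2)*(7056 + 41799)) = 1/((423 - 110*√2)*48855) = 1/(20665665 - 5374050*√2)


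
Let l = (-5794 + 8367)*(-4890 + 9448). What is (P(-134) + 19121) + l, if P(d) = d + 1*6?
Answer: 11746727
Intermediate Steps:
P(d) = 6 + d (P(d) = d + 6 = 6 + d)
l = 11727734 (l = 2573*4558 = 11727734)
(P(-134) + 19121) + l = ((6 - 134) + 19121) + 11727734 = (-128 + 19121) + 11727734 = 18993 + 11727734 = 11746727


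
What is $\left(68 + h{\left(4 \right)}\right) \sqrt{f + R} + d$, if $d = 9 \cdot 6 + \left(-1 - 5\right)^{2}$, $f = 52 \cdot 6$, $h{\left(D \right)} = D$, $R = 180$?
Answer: $90 + 144 \sqrt{123} \approx 1687.0$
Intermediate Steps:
$f = 312$
$d = 90$ ($d = 54 + \left(-6\right)^{2} = 54 + 36 = 90$)
$\left(68 + h{\left(4 \right)}\right) \sqrt{f + R} + d = \left(68 + 4\right) \sqrt{312 + 180} + 90 = 72 \sqrt{492} + 90 = 72 \cdot 2 \sqrt{123} + 90 = 144 \sqrt{123} + 90 = 90 + 144 \sqrt{123}$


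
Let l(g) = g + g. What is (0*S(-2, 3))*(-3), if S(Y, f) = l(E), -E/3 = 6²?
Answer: 0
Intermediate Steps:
E = -108 (E = -3*6² = -3*36 = -108)
l(g) = 2*g
S(Y, f) = -216 (S(Y, f) = 2*(-108) = -216)
(0*S(-2, 3))*(-3) = (0*(-216))*(-3) = 0*(-3) = 0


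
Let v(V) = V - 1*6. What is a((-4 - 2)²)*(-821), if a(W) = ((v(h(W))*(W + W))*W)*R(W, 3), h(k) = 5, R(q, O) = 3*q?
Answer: 229827456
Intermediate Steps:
v(V) = -6 + V (v(V) = V - 6 = -6 + V)
a(W) = -6*W³ (a(W) = (((-6 + 5)*(W + W))*W)*(3*W) = ((-2*W)*W)*(3*W) = (-2*W²)*(3*W) = -6*W³)
a((-4 - 2)²)*(-821) = -6*(-4 - 2)⁶*(-821) = -6*((-6)²)³*(-821) = -6*36³*(-821) = -6*46656*(-821) = -279936*(-821) = 229827456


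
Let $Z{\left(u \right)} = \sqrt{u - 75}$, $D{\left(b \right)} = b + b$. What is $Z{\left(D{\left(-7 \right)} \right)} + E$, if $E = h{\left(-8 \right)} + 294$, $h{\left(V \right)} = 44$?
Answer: $338 + i \sqrt{89} \approx 338.0 + 9.434 i$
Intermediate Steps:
$D{\left(b \right)} = 2 b$
$E = 338$ ($E = 44 + 294 = 338$)
$Z{\left(u \right)} = \sqrt{-75 + u}$
$Z{\left(D{\left(-7 \right)} \right)} + E = \sqrt{-75 + 2 \left(-7\right)} + 338 = \sqrt{-75 - 14} + 338 = \sqrt{-89} + 338 = i \sqrt{89} + 338 = 338 + i \sqrt{89}$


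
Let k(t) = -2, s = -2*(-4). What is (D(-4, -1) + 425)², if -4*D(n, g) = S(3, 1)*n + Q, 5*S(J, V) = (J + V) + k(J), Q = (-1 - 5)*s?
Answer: 4782969/25 ≈ 1.9132e+5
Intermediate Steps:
s = 8
Q = -48 (Q = (-1 - 5)*8 = -6*8 = -48)
S(J, V) = -⅖ + J/5 + V/5 (S(J, V) = ((J + V) - 2)/5 = (-2 + J + V)/5 = -⅖ + J/5 + V/5)
D(n, g) = 12 - n/10 (D(n, g) = -((-⅖ + (⅕)*3 + (⅕)*1)*n - 48)/4 = -((-⅖ + ⅗ + ⅕)*n - 48)/4 = -(2*n/5 - 48)/4 = -(-48 + 2*n/5)/4 = 12 - n/10)
(D(-4, -1) + 425)² = ((12 - ⅒*(-4)) + 425)² = ((12 + ⅖) + 425)² = (62/5 + 425)² = (2187/5)² = 4782969/25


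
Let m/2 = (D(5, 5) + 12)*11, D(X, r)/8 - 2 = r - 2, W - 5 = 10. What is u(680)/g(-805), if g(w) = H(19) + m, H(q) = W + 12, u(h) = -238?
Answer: -238/1171 ≈ -0.20325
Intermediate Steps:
W = 15 (W = 5 + 10 = 15)
D(X, r) = 8*r (D(X, r) = 16 + 8*(r - 2) = 16 + 8*(-2 + r) = 16 + (-16 + 8*r) = 8*r)
H(q) = 27 (H(q) = 15 + 12 = 27)
m = 1144 (m = 2*((8*5 + 12)*11) = 2*((40 + 12)*11) = 2*(52*11) = 2*572 = 1144)
g(w) = 1171 (g(w) = 27 + 1144 = 1171)
u(680)/g(-805) = -238/1171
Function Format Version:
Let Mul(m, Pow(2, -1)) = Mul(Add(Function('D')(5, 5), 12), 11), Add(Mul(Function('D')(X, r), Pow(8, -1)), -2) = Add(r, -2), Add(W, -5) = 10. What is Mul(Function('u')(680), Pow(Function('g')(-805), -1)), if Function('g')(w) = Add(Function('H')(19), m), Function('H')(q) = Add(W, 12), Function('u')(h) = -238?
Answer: Rational(-238, 1171) ≈ -0.20325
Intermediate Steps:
W = 15 (W = Add(5, 10) = 15)
Function('D')(X, r) = Mul(8, r) (Function('D')(X, r) = Add(16, Mul(8, Add(r, -2))) = Add(16, Mul(8, Add(-2, r))) = Add(16, Add(-16, Mul(8, r))) = Mul(8, r))
Function('H')(q) = 27 (Function('H')(q) = Add(15, 12) = 27)
m = 1144 (m = Mul(2, Mul(Add(Mul(8, 5), 12), 11)) = Mul(2, Mul(Add(40, 12), 11)) = Mul(2, Mul(52, 11)) = Mul(2, 572) = 1144)
Function('g')(w) = 1171 (Function('g')(w) = Add(27, 1144) = 1171)
Mul(Function('u')(680), Pow(Function('g')(-805), -1)) = Mul(-238, Pow(1171, -1)) = Mul(-238, Rational(1, 1171)) = Rational(-238, 1171)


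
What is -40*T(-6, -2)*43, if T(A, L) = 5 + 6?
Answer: -18920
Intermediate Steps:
T(A, L) = 11
-40*T(-6, -2)*43 = -40*11*43 = -440*43 = -18920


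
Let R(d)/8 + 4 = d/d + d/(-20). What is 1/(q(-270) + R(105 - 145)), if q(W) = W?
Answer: -1/278 ≈ -0.0035971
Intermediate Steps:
R(d) = -24 - 2*d/5 (R(d) = -32 + 8*(d/d + d/(-20)) = -32 + 8*(1 + d*(-1/20)) = -32 + 8*(1 - d/20) = -32 + (8 - 2*d/5) = -24 - 2*d/5)
1/(q(-270) + R(105 - 145)) = 1/(-270 + (-24 - 2*(105 - 145)/5)) = 1/(-270 + (-24 - 2/5*(-40))) = 1/(-270 + (-24 + 16)) = 1/(-270 - 8) = 1/(-278) = -1/278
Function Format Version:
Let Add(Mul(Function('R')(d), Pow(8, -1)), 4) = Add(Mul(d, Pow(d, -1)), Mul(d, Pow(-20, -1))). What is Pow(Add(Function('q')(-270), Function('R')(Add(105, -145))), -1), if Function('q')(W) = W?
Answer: Rational(-1, 278) ≈ -0.0035971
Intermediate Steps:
Function('R')(d) = Add(-24, Mul(Rational(-2, 5), d)) (Function('R')(d) = Add(-32, Mul(8, Add(Mul(d, Pow(d, -1)), Mul(d, Pow(-20, -1))))) = Add(-32, Mul(8, Add(1, Mul(d, Rational(-1, 20))))) = Add(-32, Mul(8, Add(1, Mul(Rational(-1, 20), d)))) = Add(-32, Add(8, Mul(Rational(-2, 5), d))) = Add(-24, Mul(Rational(-2, 5), d)))
Pow(Add(Function('q')(-270), Function('R')(Add(105, -145))), -1) = Pow(Add(-270, Add(-24, Mul(Rational(-2, 5), Add(105, -145)))), -1) = Pow(Add(-270, Add(-24, Mul(Rational(-2, 5), -40))), -1) = Pow(Add(-270, Add(-24, 16)), -1) = Pow(Add(-270, -8), -1) = Pow(-278, -1) = Rational(-1, 278)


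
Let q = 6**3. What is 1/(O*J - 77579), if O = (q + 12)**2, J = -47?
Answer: -1/2520827 ≈ -3.9670e-7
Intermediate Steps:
q = 216
O = 51984 (O = (216 + 12)**2 = 228**2 = 51984)
1/(O*J - 77579) = 1/(51984*(-47) - 77579) = 1/(-2443248 - 77579) = 1/(-2520827) = -1/2520827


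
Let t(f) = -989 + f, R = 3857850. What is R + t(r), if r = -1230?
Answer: 3855631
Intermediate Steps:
R + t(r) = 3857850 + (-989 - 1230) = 3857850 - 2219 = 3855631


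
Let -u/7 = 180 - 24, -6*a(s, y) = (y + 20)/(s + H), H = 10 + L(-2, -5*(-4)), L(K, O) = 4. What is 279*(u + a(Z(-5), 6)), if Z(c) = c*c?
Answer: -304699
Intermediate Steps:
Z(c) = c²
H = 14 (H = 10 + 4 = 14)
a(s, y) = -(20 + y)/(6*(14 + s)) (a(s, y) = -(y + 20)/(6*(s + 14)) = -(20 + y)/(6*(14 + s)))
u = -1092 (u = -7*(180 - 24) = -7*156 = -1092)
279*(u + a(Z(-5), 6)) = 279*(-1092 + (-20 - 1*6)/(6*(14 + (-5)²))) = 279*(-1092 + (-20 - 6)/(6*(14 + 25))) = 279*(-1092 + (⅙)*(-26)/39) = 279*(-1092 + (⅙)*(1/39)*(-26)) = 279*(-1092 - ⅑) = 279*(-9829/9) = -304699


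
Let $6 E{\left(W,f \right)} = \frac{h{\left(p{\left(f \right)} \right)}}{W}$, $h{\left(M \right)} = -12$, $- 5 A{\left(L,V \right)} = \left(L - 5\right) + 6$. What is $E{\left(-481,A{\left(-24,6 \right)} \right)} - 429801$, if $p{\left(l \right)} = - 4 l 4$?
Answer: $- \frac{206734279}{481} \approx -4.298 \cdot 10^{5}$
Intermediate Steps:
$p{\left(l \right)} = - 16 l$
$A{\left(L,V \right)} = - \frac{1}{5} - \frac{L}{5}$ ($A{\left(L,V \right)} = - \frac{\left(L - 5\right) + 6}{5} = - \frac{\left(-5 + L\right) + 6}{5} = - \frac{1 + L}{5} = - \frac{1}{5} - \frac{L}{5}$)
$E{\left(W,f \right)} = - \frac{2}{W}$ ($E{\left(W,f \right)} = \frac{\left(-12\right) \frac{1}{W}}{6} = - \frac{2}{W}$)
$E{\left(-481,A{\left(-24,6 \right)} \right)} - 429801 = - \frac{2}{-481} - 429801 = \left(-2\right) \left(- \frac{1}{481}\right) - 429801 = \frac{2}{481} - 429801 = - \frac{206734279}{481}$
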